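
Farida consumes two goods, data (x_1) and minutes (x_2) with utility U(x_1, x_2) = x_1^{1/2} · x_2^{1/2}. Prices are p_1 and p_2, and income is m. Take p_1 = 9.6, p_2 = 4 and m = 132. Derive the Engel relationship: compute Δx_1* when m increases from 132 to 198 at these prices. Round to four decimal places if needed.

Demand: x_1*(p_1,p_2,m) = 0.5·m/p_1 and x_2* = 0.5·m/p_2.
At p_1=9.6, p_2=4, m=132: x_1* = 0.5·132/9.6 = 6.875.
At m' = 198: x_1* = 10.3125. Change: 10.3125 − 6.875 = 3.4375.

Δx_1* = 3.4375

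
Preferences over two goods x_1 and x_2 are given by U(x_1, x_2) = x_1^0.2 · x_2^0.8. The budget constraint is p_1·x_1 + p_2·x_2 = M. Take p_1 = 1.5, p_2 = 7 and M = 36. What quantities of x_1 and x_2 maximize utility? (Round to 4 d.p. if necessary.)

x_1* = 4.8, x_2* = 4.1143

Demand: x_1*(p_1,p_2,M) = 0.2·M/p_1 and x_2* = 0.8·M/p_2.
At p_1=1.5, p_2=7, M=36: x_1* = 0.2·36/1.5 = 4.8, x_2* = 4.1143.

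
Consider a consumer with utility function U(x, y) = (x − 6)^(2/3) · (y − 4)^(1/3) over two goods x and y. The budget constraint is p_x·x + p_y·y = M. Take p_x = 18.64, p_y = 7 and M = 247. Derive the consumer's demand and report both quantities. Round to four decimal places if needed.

x* = 9.8326, y* = 9.1029

MRS = 2·(y−4)/(x−6). Tangency with p_x/p_y gives y−4 = (1/2)·(p_x/p_y)·(x−6).
Substituting into the budget: x* = 6 + 2/3·(M − 6·p_x − 4·p_y)/p_x, and y* = 4 + 1/3·(…)/p_y.
Discretionary income = 247 − 6·18.64 − 4·7 = 107.16; x* = 6 + 2/3·107.16/18.64 = 9.8326; y* = 4 + 1/3·107.16/7 = 9.1029.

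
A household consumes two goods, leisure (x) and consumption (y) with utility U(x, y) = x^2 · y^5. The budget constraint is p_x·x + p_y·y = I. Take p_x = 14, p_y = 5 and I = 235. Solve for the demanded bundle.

x* = 4.7959, y* = 33.5714

Demand: x*(p_x,p_y,I) = 2/7·I/p_x and y* = 5/7·I/p_y.
At p_x=14, p_y=5, I=235: x* = 2/7·235/14 = 4.7959, y* = 33.5714.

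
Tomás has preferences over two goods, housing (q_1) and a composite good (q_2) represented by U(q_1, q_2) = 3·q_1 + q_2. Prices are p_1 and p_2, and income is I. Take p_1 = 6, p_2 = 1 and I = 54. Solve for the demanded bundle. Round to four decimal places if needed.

q_1* = 0, q_2* = 54

q_2 gives more utility per dollar, so spend all income on q_2: q_2* = I/p_2, q_1* = 0.
Numerically: q_1* = 0, q_2* = 54.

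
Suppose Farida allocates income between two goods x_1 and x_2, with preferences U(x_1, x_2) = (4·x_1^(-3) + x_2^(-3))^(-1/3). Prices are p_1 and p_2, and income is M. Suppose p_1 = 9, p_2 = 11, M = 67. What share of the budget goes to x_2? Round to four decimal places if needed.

share on x_2 = 0.4511

MRS = MU_x_1/MU_x_2 = 4·(x_2/x_1)^(4). Set equal to p_1/p_2.
Solve for the ratio: x_2/x_1 = [(1/4)·p_1/p_2]^(0.25).
With the ratio pinned down, the budget gives x_1* = M/(p_1 + p_2·(x_2/x_1)) and x_2* = (x_2/x_1)·x_1*.
Numerically x_2/x_1 = 0.672508, so x_1* = 67/(9 + 11·0.672508) = 4.086 and x_2* = 0.672508·4.086 = 2.7478.
Expenditure on x_2: 11·2.7478 = 30.2263; share = 0.4511.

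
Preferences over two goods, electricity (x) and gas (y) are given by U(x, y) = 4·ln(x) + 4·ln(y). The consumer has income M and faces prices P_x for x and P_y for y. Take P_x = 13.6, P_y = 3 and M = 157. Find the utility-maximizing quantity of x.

x* = 5.7721

Tangency: MRS = y/x = P_x/P_y.
Rearranging, P_y·y = P_x·x. Substituting into the budget gives P_x·x·(1 + 1) = M.
Demand: x*(P_x,P_y,M) = 0.5·M/P_x and y* = 0.5·M/P_y.
At P_x=13.6, P_y=3, M=157: x* = 0.5·157/13.6 = 5.7721.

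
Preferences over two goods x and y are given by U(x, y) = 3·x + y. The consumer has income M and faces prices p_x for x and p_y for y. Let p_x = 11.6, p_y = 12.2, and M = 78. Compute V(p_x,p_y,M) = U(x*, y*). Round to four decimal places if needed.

Linear utility — the consumer picks whichever good has higher MU/price: 3/11.6 = 0.2586 vs 1/12.2 = 0.082.
x gives more utility per dollar, so spend all income on x: x* = M/p_x, y* = 0.
Numerically: x* = 6.7241, y* = 0.
Utility at the optimum: U(6.7241, 0) = 20.1724.

V = 20.1724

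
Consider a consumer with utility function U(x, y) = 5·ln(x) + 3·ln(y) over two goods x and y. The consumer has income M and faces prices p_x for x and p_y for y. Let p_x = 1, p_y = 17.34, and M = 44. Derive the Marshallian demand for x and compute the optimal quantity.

x* = 27.5

MU_x/MU_y = (5·y)/(3·x); tangency sets this equal to p_x/p_y.
So 5·p_y·y = 3·p_x·x; combined with the budget, a share 0.625 of income goes to x.
Demand: x*(p_x,p_y,M) = 0.625·M/p_x and y* = 0.375·M/p_y.
At p_x=1, p_y=17.34, M=44: x* = 0.625·44/1 = 27.5.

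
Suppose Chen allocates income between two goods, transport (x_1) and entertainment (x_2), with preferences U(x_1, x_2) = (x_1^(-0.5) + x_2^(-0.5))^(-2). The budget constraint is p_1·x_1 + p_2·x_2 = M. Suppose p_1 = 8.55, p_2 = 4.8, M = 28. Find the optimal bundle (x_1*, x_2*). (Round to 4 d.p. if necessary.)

Substitute x_2 = (x_2/x_1)·x_1 into the budget: x_1* = M/(p_1 + p_2·(x_2/x_1)).
Numerically x_2/x_1 = 1.469433, so x_1* = 28/(8.55 + 4.8·1.469433) = 1.7945 and x_2* = 1.469433·1.7945 = 2.6369.

x_1* = 1.7945, x_2* = 2.6369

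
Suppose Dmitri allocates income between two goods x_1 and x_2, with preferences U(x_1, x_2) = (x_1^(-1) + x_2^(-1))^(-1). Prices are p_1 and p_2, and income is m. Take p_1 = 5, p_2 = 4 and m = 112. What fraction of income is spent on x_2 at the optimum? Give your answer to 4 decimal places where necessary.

share on x_2 = 0.4721

With the ratio pinned down, the budget gives x_1* = m/(p_1 + p_2·(x_2/x_1)) and x_2* = (x_2/x_1)·x_1*.
Numerically x_2/x_1 = 1.118034, so x_1* = 112/(5 + 4·1.118034) = 11.8242 and x_2* = 1.118034·11.8242 = 13.2198.
Expenditure on x_2: 4·13.2198 = 52.8792; share = 0.4721.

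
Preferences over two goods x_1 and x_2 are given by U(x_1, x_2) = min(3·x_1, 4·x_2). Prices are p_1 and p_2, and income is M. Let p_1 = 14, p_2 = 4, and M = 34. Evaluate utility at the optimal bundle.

V = 6

Leontief preferences: the optimum is at the kink where x_1/4 = x_2/3, i.e. x_2 = (3/4)·x_1.
Budget: p_1·x_1 + p_2·(3/4)·x_1 = M, so (4·p_1 + 3·p_2)·x_1 = 4·M.
Demand: x_1*(p_1,p_2,M) = 4·M/(4·p_1 + 3·p_2), x_2* = 3·M/(4·p_1 + 3·p_2).
Here 4·14 + 3·4 = 68, giving x_1* = 2 and x_2* = 1.5.
Utility at the optimum: U(2, 1.5) = 6.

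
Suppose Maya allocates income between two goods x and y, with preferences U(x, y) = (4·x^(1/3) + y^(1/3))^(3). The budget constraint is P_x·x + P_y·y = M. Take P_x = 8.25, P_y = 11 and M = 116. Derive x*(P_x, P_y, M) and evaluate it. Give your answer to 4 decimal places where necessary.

Numerically y/x = 0.08119, so x* = 116/(8.25 + 11·0.08119) = 12.6872.

x* = 12.6872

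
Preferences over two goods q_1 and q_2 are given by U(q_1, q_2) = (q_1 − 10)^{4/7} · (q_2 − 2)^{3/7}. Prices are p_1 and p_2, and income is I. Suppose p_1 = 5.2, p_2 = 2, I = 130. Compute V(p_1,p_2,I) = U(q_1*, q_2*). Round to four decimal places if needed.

V = 10.8266

MRS = (4/3)·(q_2−2)/(q_1−10). Tangency with p_1/p_2 gives q_2−2 = (3/4)·(p_1/p_2)·(q_1−10).
After buying the subsistence bundle (10, 2), a share 4/7 of the remaining income goes to q_1: q_1* = 10 + 4/7·(I − 10p_1 − 2p_2)/p_1.
Discretionary income = 130 − 10·5.2 − 2·2 = 74; q_1* = 10 + 4/7·74/5.2 = 18.1319; q_2* = 2 + 3/7·74/2 = 17.8571.
Utility at the optimum: U(18.1319, 17.8571) = 10.8266.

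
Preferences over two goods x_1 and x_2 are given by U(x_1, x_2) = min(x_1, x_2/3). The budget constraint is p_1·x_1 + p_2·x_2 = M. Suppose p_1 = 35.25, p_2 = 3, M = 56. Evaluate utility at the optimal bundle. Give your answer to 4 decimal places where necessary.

V = 1.2655

Demand: x_1*(p_1,p_2,M) = M/(p_1 + 3·p_2), x_2* = 3·M/(p_1 + 3·p_2).
Here 35.25 + 3·3 = 44.25, giving x_1* = 1.2655 and x_2* = 3.7966.
Utility at the optimum: U(1.2655, 3.7966) = 1.2655.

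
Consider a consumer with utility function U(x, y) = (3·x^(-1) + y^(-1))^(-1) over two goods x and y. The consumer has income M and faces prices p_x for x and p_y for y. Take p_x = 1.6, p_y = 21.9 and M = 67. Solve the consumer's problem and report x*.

x* = 13.353

MU_x ∝ 3·x^(-2), MU_y ∝ y^(-2), so MRS = 3·(y/x)^(2) = p_x/p_y.
Solve for the ratio: y/x = [(1/3)·p_x/p_y]^(0.5).
Substitute y = (y/x)·x into the budget: x* = M/(p_x + p_y·(y/x)).
Numerically y/x = 0.156055, so x* = 67/(1.6 + 21.9·0.156055) = 13.353.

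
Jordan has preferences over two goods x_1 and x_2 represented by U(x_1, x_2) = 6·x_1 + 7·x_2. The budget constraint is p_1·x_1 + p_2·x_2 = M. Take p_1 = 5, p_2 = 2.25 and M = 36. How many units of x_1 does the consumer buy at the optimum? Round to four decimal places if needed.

x_1* = 0

Perfect substitutes: compare marginal utility per dollar. 6/p_1 vs 7/p_2 → 1.2 vs 3.1111.
x_2 gives more utility per dollar, so spend all income on x_2: x_2* = M/p_2, x_1* = 0.
Numerically: x_1* = 0, x_2* = 16.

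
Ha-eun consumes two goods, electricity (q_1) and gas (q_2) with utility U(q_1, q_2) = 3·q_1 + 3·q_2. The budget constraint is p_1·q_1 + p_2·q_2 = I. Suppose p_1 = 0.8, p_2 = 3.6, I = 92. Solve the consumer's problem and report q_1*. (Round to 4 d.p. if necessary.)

Perfect substitutes: compare marginal utility per dollar. 3/p_1 vs 3/p_2 → 3.75 vs 0.8333.
q_1 gives more utility per dollar, so spend all income on q_1: q_1* = I/p_1, q_2* = 0.
Numerically: q_1* = 115, q_2* = 0.

q_1* = 115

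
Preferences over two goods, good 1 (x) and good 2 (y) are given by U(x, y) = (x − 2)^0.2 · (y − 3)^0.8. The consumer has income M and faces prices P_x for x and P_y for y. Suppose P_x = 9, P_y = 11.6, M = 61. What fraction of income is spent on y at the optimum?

After buying the subsistence bundle (2, 3), a share 0.2 of the remaining income goes to x: x* = 2 + 0.2·(M − 2P_x − 3P_y)/P_x.
Discretionary income = 61 − 2·9 − 3·11.6 = 8.2; x* = 2 + 0.2·8.2/9 = 2.1822; y* = 3 + 0.8·8.2/11.6 = 3.5655.
Expenditure on y: 11.6·3.5655 = 41.36; share = 0.678.

share on y = 0.678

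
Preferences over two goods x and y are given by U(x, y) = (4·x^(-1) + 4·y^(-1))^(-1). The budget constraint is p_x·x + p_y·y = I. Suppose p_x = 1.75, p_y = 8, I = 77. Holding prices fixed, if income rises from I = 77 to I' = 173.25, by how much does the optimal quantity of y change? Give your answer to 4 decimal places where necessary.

Δy* = 8.1973

From the CES first-order condition, (y/x)^(2) = p_x/p_y.
Solve for the ratio: y/x = [p_x/p_y]^(0.5).
With the ratio pinned down, the budget gives x* = I/(p_x + p_y·(y/x)) and y* = (y/x)·x*.
Numerically y/x = 0.467707, so x* = 77/(1.75 + 8·0.467707) = 14.0213 and y* = 0.467707·14.0213 = 6.5578.
At I' = 173.25: y* = 14.7552. Change: 14.7552 − 6.5578 = 8.1973.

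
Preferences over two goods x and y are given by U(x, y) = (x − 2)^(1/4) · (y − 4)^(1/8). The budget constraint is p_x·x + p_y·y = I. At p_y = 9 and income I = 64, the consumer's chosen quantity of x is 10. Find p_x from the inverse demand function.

p_x = 2

Let x' = x−2, y' = y−4. MRS = 2·y'/x' = p_x/p_y.
After buying the subsistence bundle (2, 4), a share 2/3 of the remaining income goes to x: x* = 2 + 2/3·(I − 2p_x − 4p_y)/p_x.
Set x* = 10 in the demand function and solve for p_x: p_x = 2.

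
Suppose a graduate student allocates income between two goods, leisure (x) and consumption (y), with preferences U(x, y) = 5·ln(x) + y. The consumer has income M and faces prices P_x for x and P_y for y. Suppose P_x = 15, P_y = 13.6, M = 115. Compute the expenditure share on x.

share on x = 0.5913

MU_x = 5/x, MU_y = 1. Tangency: 5/x = P_x/P_y.
So x*(P_x,P_y) = 5·P_y/P_x, independent of income; and y* = (M − 5·P_y)/P_y.
At the given prices: x* = 5·13.6/15 = 4.5333, and y* = 3.4559.
Expenditure on x: 15·4.5333 = 68; share = 0.5913.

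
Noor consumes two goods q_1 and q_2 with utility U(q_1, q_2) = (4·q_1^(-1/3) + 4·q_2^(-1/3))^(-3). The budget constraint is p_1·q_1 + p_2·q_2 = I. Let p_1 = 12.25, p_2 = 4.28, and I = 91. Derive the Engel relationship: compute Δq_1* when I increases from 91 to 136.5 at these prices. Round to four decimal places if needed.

Δq_1* = 2.0999

From the CES first-order condition, (q_2/q_1)^(4/3) = p_1/p_2.
Hence q_2/q_1 = (p_1/p_2)^(1/(4/3)), i.e. raised to the 0.75 power.
With the ratio pinned down, the budget gives q_1* = I/(p_1 + p_2·(q_2/q_1)) and q_2* = (q_2/q_1)·q_1*.
Numerically q_2/q_1 = 2.200489, so q_1* = 91/(12.25 + 4.28·2.200489) = 4.1997.
At I' = 136.5: q_1* = 6.2996. Change: 6.2996 − 4.1997 = 2.0999.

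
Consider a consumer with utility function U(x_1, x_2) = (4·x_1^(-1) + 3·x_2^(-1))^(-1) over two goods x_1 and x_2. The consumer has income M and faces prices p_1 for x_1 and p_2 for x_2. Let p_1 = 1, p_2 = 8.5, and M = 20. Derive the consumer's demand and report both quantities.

MRS = MU_x_1/MU_x_2 = (4/3)·(x_2/x_1)^(2). Set equal to p_1/p_2.
Solve for the ratio: x_2/x_1 = [(3/4)·p_1/p_2]^(0.5).
With the ratio pinned down, the budget gives x_1* = M/(p_1 + p_2·(x_2/x_1)) and x_2* = (x_2/x_1)·x_1*.
Numerically x_2/x_1 = 0.297044, so x_1* = 20/(1 + 8.5·0.297044) = 5.674 and x_2* = 0.297044·5.674 = 1.6854.

x_1* = 5.674, x_2* = 1.6854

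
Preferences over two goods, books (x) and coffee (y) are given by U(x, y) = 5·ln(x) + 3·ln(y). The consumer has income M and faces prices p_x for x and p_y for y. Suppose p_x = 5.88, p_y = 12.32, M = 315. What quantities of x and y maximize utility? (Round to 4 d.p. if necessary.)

x* = 33.4821, y* = 9.5881

Tangency: MRS = (5/3)·y/x = p_x/p_y.
So 5·p_y·y = 3·p_x·x; combined with the budget, a share 0.625 of income goes to x.
Demand: x*(p_x,p_y,M) = 0.625·M/p_x and y* = 0.375·M/p_y.
At p_x=5.88, p_y=12.32, M=315: x* = 0.625·315/5.88 = 33.4821, y* = 9.5881.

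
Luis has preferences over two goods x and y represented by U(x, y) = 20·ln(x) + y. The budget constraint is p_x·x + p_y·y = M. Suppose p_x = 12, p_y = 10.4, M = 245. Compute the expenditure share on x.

share on x = 0.849

Set MRS = p_x/p_y: (20/x)/1 = p_x/p_y.
So x*(p_x,p_y) = 20·p_y/p_x, independent of income; and y* = (M − 20·p_y)/p_y.
At the given prices: x* = 20·10.4/12 = 17.3333, and y* = 3.5577.
Expenditure on x: 12·17.3333 = 208; share = 0.849.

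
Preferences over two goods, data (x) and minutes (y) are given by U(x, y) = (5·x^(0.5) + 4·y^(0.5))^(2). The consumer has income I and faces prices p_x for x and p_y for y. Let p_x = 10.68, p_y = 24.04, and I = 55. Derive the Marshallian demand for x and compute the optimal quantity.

x* = 4.0097

MRS = MU_x/MU_y = (5/4)·(y/x)^(0.5). Set equal to p_x/p_y.
Hence y/x = ((4/5)·p_x/p_y)^(1/(0.5)), i.e. raised to the 2 power.
With the ratio pinned down, the budget gives x* = I/(p_x + p_y·(y/x)) and y* = (y/x)·x*.
Numerically y/x = 0.126315, so x* = 55/(10.68 + 24.04·0.126315) = 4.0097.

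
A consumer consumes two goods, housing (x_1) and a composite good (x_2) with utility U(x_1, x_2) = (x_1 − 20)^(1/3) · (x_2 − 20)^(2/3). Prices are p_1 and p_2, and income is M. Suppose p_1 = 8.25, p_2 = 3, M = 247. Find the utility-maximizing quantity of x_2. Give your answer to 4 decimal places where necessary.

This is Cobb-Douglas in (x_1−20, x_2−20): tangency gives 1/3·p_2·(x_2−20) = 2/3·p_1·(x_1−20).
After buying the subsistence bundle (20, 20), a share 1/3 of the remaining income goes to x_1: x_1* = 20 + 1/3·(M − 20p_1 − 20p_2)/p_1.
Discretionary income = 247 − 20·8.25 − 20·3 = 22; x_2* = 20 + 2/3·22/3 = 24.8889.

x_2* = 24.8889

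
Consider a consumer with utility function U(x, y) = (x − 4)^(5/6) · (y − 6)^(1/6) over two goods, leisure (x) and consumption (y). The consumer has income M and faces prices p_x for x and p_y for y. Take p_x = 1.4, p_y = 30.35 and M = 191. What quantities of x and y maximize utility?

This is Cobb-Douglas in (x−4, y−6): tangency gives 5/6·p_y·(y−6) = 1/6·p_x·(x−4).
After buying the subsistence bundle (4, 6), a share 5/6 of the remaining income goes to x: x* = 4 + 5/6·(M − 4p_x − 6p_y)/p_x.
Discretionary income = 191 − 4·1.4 − 6·30.35 = 3.3; x* = 4 + 5/6·3.3/1.4 = 5.9643; y* = 6 + 1/6·3.3/30.35 = 6.0181.

x* = 5.9643, y* = 6.0181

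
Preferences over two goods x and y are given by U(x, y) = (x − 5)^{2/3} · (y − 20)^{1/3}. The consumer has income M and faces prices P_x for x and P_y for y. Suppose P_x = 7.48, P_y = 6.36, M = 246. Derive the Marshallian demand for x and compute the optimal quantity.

This is Cobb-Douglas in (x−5, y−20): tangency gives 2/3·P_y·(y−20) = 1/3·P_x·(x−5).
After buying the subsistence bundle (5, 20), a share 2/3 of the remaining income goes to x: x* = 5 + 2/3·(M − 5P_x − 20P_y)/P_x.
Discretionary income = 246 − 5·7.48 − 20·6.36 = 81.4; x* = 5 + 2/3·81.4/7.48 = 12.2549.

x* = 12.2549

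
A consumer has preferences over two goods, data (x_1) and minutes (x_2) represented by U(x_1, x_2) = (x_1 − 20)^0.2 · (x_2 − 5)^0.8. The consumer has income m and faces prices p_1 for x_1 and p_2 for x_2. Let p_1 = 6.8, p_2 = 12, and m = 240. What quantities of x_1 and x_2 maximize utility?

x_1* = 21.2941, x_2* = 7.9333

MRS = (1/4)·(x_2−5)/(x_1−20). Tangency with p_1/p_2 gives x_2−5 = 4·(p_1/p_2)·(x_1−20).
After buying the subsistence bundle (20, 5), a share 0.2 of the remaining income goes to x_1: x_1* = 20 + 0.2·(m − 20p_1 − 5p_2)/p_1.
Discretionary income = 240 − 20·6.8 − 5·12 = 44; x_1* = 20 + 0.2·44/6.8 = 21.2941; x_2* = 5 + 0.8·44/12 = 7.9333.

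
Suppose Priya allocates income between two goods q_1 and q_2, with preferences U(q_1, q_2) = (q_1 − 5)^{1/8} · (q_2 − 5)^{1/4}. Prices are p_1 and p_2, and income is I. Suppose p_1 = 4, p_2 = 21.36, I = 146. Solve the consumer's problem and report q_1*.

q_1* = 6.6

Discretionary income = 146 − 5·4 − 5·21.36 = 19.2; q_1* = 5 + 1/3·19.2/4 = 6.6.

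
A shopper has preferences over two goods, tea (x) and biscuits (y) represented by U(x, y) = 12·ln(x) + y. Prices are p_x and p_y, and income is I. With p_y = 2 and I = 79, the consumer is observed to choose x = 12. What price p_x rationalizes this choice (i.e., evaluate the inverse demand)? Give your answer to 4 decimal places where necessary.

p_x = 2

MU_x = 12/x, MU_y = 1. Tangency: 12/x = p_x/p_y.
So x*(p_x,p_y) = 12·p_y/p_x, independent of income; and y* = (I − 12·p_y)/p_y.
Set x* = 12 in the demand function and solve for p_x: p_x = 2.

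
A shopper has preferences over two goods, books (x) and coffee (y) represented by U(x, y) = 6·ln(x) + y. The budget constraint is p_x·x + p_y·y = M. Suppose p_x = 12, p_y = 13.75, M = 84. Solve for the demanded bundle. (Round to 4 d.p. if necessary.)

x* = 6.875, y* = 0.1091

Set MRS = p_x/p_y: (6/x)/1 = p_x/p_y.
So x*(p_x,p_y) = 6·p_y/p_x, independent of income; and y* = (M − 6·p_y)/p_y.
At the given prices: x* = 6·13.75/12 = 6.875, and y* = 0.1091.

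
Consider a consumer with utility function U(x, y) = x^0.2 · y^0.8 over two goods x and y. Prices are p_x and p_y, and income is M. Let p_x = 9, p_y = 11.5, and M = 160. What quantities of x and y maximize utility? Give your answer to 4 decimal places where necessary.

x* = 3.5556, y* = 11.1304

At p_x=9, p_y=11.5, M=160: x* = 0.2·160/9 = 3.5556, y* = 11.1304.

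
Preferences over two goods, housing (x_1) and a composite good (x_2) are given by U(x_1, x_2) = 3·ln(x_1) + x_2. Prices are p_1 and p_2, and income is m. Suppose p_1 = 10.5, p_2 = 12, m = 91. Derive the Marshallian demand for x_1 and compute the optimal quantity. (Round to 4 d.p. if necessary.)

x_1* = 3.4286

MU_x_1 = 3/x_1, MU_x_2 = 1. Tangency: 3/x_1 = p_1/p_2.
So x_1*(p_1,p_2) = 3·p_2/p_1, independent of income; and x_2* = (m − 3·p_2)/p_2.
At the given prices: x_1* = 3·12/10.5 = 3.4286.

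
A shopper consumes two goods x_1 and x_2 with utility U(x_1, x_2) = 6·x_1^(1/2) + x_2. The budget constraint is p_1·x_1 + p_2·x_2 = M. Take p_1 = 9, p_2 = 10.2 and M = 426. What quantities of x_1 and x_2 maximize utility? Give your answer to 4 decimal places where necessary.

Set MRS = p_1/p_2: 3·x_1^(−1/2) = p_1/p_2.
Solve: √x_1 = 3·p_2/p_1, so x_1*(p_1,p_2) = (3·p_2/p_1)², and x_2* = (M − p_1·x_1*)/p_2.
Plugging in: x_1* = (3·10.2/9)² = 11.56, x_2* = 31.5647.

x_1* = 11.56, x_2* = 31.5647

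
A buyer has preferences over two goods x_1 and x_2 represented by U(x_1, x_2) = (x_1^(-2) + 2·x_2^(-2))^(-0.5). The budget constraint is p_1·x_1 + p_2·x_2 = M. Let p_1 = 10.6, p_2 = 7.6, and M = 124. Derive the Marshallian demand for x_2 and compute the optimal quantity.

x_2* = 8.1956

MU_x_1 ∝ x_1^(-3), MU_x_2 ∝ 2·x_2^(-3), so MRS = (1/2)·(x_2/x_1)^(3) = p_1/p_2.
Hence x_2/x_1 = (2·p_1/p_2)^(1/(3)), i.e. raised to the 1/3 power.
With the ratio pinned down, the budget gives x_1* = M/(p_1 + p_2·(x_2/x_1)) and x_2* = (x_2/x_1)·x_1*.
Numerically x_2/x_1 = 1.407691, so x_1* = 124/(10.6 + 7.6·1.407691) = 5.822 and x_2* = 1.407691·5.822 = 8.1956.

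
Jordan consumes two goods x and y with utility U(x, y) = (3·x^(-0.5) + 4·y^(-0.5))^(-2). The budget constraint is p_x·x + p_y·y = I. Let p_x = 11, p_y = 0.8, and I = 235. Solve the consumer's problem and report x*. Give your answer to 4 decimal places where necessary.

x* = 14.1889

From the CES first-order condition, (3/4)·(y/x)^(1.5) = p_x/p_y.
Hence y/x = ((4/3)·p_x/p_y)^(1/(1.5)), i.e. raised to the 2/3 power.
With the ratio pinned down, the budget gives x* = I/(p_x + p_y·(y/x)) and y* = (y/x)·x*.
Numerically y/x = 6.95282, so x* = 235/(11 + 0.8·6.95282) = 14.1889.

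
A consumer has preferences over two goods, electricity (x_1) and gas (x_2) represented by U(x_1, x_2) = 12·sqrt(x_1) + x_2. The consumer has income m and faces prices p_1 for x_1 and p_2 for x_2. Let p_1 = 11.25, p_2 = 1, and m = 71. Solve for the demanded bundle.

x_1* = 0.2844, x_2* = 67.8

Utility is quasi-linear in x_2; the FOC for x_1 is 6/√x_1 = p_1/p_2.
Thus x_1* = (6·p_2/p_1)² — independent of m — with the rest of income spent on x_2.
Plugging in: x_1* = (6·1/11.25)² = 0.2844, x_2* = 67.8.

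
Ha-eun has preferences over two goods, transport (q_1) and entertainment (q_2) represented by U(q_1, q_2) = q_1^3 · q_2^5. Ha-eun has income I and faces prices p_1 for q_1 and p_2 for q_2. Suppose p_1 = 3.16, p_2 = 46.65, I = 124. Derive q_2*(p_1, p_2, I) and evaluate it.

q_2* = 1.6613

MU_q_1/MU_q_2 = (3·q_2)/(5·q_1); tangency sets this equal to p_1/p_2.
Rearranging, p_2·q_2 = (5/3)·p_1·q_1. Substituting into the budget gives p_1·q_1·(1 + (5/3)) = I.
Demand: q_1*(p_1,p_2,I) = 0.375·I/p_1 and q_2* = 0.625·I/p_2.
At p_1=3.16, p_2=46.65, I=124: q_2* = 0.625·124/46.65 = 1.6613.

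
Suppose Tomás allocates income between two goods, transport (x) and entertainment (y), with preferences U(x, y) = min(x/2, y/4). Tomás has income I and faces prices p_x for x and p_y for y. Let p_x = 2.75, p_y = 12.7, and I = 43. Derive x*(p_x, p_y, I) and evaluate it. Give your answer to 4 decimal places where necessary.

x* = 1.5275

With perfect complements, no substitution: consume in ratio x:y = 2:4.
Budget: p_x·x + p_y·2·x = I, so (2·p_x + 4·p_y)·x = 2·I.
Demand: x*(p_x,p_y,I) = 2·I/(2·p_x + 4·p_y), y* = 4·I/(2·p_x + 4·p_y).
Here 2·2.75 + 4·12.7 = 56.3, giving x* = 1.5275.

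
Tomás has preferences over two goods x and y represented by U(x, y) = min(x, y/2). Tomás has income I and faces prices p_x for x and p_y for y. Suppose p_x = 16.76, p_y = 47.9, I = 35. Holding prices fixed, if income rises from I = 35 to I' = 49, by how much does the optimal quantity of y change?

Leontief preferences: the optimum is at the kink where x/1 = y/2, i.e. y = 2·x.
Budget: p_x·x + p_y·2·x = I, so (p_x + 2·p_y)·x = I.
Demand: x*(p_x,p_y,I) = I/(p_x + 2·p_y), y* = 2·I/(p_x + 2·p_y).
Here 16.76 + 2·47.9 = 112.56, giving y* = 0.6219.
At I' = 49: y* = 0.8706. Change: 0.8706 − 0.6219 = 0.2488.

Δy* = 0.2488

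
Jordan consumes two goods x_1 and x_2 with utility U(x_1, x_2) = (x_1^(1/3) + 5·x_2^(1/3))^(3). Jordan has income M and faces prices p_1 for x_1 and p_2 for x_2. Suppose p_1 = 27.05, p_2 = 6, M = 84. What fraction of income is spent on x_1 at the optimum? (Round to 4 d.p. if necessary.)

MRS = MU_x_1/MU_x_2 = (1/5)·(x_2/x_1)^(2/3). Set equal to p_1/p_2.
Hence x_2/x_1 = (5·p_1/p_2)^(1/(2/3)), i.e. raised to the 1.5 power.
With the ratio pinned down, the budget gives x_1* = M/(p_1 + p_2·(x_2/x_1)) and x_2* = (x_2/x_1)·x_1*.
Numerically x_2/x_1 = 107.023472, so x_1* = 84/(27.05 + 6·107.023472) = 0.1255 and x_2* = 107.023472·0.1255 = 13.4341.
Expenditure on x_1: 27.05·0.1255 = 3.3954; share = 0.0404.

share on x_1 = 0.0404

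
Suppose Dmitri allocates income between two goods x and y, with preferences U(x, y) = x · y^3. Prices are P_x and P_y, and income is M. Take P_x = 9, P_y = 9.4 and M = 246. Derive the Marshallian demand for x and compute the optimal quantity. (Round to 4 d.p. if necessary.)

MU_x/MU_y = (y)/(3·x); tangency sets this equal to P_x/P_y.
So P_y·y = 3·P_x·x; combined with the budget, a share 0.25 of income goes to x.
Demand: x*(P_x,P_y,M) = 0.25·M/P_x and y* = 0.75·M/P_y.
At P_x=9, P_y=9.4, M=246: x* = 0.25·246/9 = 6.8333.

x* = 6.8333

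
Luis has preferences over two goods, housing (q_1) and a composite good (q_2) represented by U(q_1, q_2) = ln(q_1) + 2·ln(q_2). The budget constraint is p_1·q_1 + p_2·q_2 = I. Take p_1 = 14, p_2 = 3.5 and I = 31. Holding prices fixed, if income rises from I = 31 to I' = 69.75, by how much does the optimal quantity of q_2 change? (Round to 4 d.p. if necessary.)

Δq_2* = 7.381

The MRS is (1/2)·q_2/q_1. Set MRS = p_1/p_2.
So p_2·q_2 = 2·p_1·q_1; combined with the budget, a share 1/3 of income goes to q_1.
Demand: q_1*(p_1,p_2,I) = 1/3·I/p_1 and q_2* = 2/3·I/p_2.
At p_1=14, p_2=3.5, I=31: q_2* = 2/3·31/3.5 = 5.9048.
At I' = 69.75: q_2* = 13.2857. Change: 13.2857 − 5.9048 = 7.381.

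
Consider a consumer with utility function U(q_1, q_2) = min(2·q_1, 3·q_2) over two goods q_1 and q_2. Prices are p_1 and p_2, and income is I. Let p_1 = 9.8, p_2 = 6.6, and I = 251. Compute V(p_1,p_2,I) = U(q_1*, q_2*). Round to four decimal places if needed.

V = 35.3521

With perfect complements, no substitution: consume in ratio q_1:q_2 = 3:2.
Budget: p_1·q_1 + p_2·(2/3)·q_1 = I, so (3·p_1 + 2·p_2)·q_1 = 3·I.
Demand: q_1*(p_1,p_2,I) = 3·I/(3·p_1 + 2·p_2), q_2* = 2·I/(3·p_1 + 2·p_2).
Here 3·9.8 + 2·6.6 = 42.6, giving q_1* = 17.6761 and q_2* = 11.784.
Utility at the optimum: U(17.6761, 11.784) = 35.3521.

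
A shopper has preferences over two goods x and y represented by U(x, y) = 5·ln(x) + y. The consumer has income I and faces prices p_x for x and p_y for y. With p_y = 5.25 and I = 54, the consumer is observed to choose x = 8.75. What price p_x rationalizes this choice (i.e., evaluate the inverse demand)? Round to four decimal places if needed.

p_x = 3

Set MRS = p_x/p_y: (5/x)/1 = p_x/p_y.
So x*(p_x,p_y) = 5·p_y/p_x, independent of income; and y* = (I − 5·p_y)/p_y.
Set x* = 8.75 in the demand function and solve for p_x: p_x = 3.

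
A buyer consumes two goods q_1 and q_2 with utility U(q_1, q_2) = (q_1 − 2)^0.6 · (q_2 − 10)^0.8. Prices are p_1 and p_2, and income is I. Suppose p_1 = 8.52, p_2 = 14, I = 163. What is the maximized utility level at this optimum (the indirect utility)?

Let q_1' = q_1−2, q_2' = q_2−10. MRS = (3/4)·q_2'/q_1' = p_1/p_2.
Substituting into the budget: q_1* = 2 + 3/7·(I − 2·p_1 − 10·p_2)/p_1, and q_2* = 10 + 4/7·(…)/p_2.
Discretionary income = 163 − 2·8.52 − 10·14 = 5.96; q_1* = 2 + 3/7·5.96/8.52 = 2.2998; q_2* = 10 + 4/7·5.96/14 = 10.2433.
Utility at the optimum: U(2.2998, 10.2433) = 0.1567.

V = 0.1567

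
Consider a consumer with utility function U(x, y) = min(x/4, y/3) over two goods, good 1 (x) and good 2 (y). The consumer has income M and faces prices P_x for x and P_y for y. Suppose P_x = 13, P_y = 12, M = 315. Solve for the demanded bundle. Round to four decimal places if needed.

x* = 14.3182, y* = 10.7386

With perfect complements, no substitution: consume in ratio x:y = 4:3.
Budget: P_x·x + P_y·(3/4)·x = M, so (4·P_x + 3·P_y)·x = 4·M.
Demand: x*(P_x,P_y,M) = 4·M/(4·P_x + 3·P_y), y* = 3·M/(4·P_x + 3·P_y).
Here 4·13 + 3·12 = 88, giving x* = 14.3182 and y* = 10.7386.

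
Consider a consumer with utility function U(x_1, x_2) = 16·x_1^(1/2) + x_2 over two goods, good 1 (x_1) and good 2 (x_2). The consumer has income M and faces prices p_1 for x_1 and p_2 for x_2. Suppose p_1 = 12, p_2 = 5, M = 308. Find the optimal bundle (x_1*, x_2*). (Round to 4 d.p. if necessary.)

x_1* = 11.1111, x_2* = 34.9333

Solve: √x_1 = 8·p_2/p_1, so x_1*(p_1,p_2) = (8·p_2/p_1)², and x_2* = (M − p_1·x_1*)/p_2.
Plugging in: x_1* = (8·5/12)² = 11.1111, x_2* = 34.9333.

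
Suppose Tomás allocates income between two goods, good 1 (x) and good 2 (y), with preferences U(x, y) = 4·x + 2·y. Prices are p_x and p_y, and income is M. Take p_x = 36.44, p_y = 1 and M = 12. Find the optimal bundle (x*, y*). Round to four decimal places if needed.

x* = 0, y* = 12

Perfect substitutes: compare marginal utility per dollar. 4/p_x vs 2/p_y → 0.1098 vs 2.
y gives more utility per dollar, so spend all income on y: y* = M/p_y, x* = 0.
Numerically: x* = 0, y* = 12.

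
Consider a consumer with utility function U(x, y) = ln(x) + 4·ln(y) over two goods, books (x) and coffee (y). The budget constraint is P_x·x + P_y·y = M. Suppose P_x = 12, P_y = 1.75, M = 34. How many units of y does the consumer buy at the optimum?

The MRS is (1/4)·y/x. Set MRS = P_x/P_y.
Rearranging, P_y·y = 4·P_x·x. Substituting into the budget gives P_x·x·(1 + 4) = M.
Demand: x*(P_x,P_y,M) = 0.2·M/P_x and y* = 0.8·M/P_y.
At P_x=12, P_y=1.75, M=34: y* = 0.8·34/1.75 = 15.5429.

y* = 15.5429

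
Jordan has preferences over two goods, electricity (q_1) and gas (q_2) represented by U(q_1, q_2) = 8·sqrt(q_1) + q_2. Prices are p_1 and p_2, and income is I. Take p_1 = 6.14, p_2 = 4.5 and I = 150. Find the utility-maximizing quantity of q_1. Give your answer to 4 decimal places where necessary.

q_1* = 8.5943

Set MRS = p_1/p_2: 4·q_1^(−1/2) = p_1/p_2.
Thus q_1* = (4·p_2/p_1)² — independent of I — with the rest of income spent on q_2.
Plugging in: q_1* = (4·4.5/6.14)² = 8.5943.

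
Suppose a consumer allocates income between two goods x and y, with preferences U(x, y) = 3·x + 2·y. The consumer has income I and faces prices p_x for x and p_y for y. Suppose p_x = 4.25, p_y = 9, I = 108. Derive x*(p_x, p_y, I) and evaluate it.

Linear utility — the consumer picks whichever good has higher MU/price: 3/4.25 = 0.7059 vs 2/9 = 0.2222.
x gives more utility per dollar, so spend all income on x: x* = I/p_x, y* = 0.
Numerically: x* = 25.4118, y* = 0.

x* = 25.4118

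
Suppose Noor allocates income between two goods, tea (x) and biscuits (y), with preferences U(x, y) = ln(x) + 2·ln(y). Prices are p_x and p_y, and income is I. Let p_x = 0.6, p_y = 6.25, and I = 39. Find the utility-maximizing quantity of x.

Tangency: MRS = (1/2)·y/x = p_x/p_y.
So p_y·y = 2·p_x·x; combined with the budget, a share 1/3 of income goes to x.
Demand: x*(p_x,p_y,I) = 1/3·I/p_x and y* = 2/3·I/p_y.
At p_x=0.6, p_y=6.25, I=39: x* = 1/3·39/0.6 = 21.6667.

x* = 21.6667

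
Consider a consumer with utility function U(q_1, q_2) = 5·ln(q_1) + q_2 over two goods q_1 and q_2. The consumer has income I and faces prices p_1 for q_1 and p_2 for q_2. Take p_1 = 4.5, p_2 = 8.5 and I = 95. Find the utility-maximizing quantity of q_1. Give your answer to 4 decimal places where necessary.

MU_q_1 = 5/q_1, MU_q_2 = 1. Tangency: 5/q_1 = p_1/p_2.
So q_1*(p_1,p_2) = 5·p_2/p_1, independent of income; and q_2* = (I − 5·p_2)/p_2.
At the given prices: q_1* = 5·8.5/4.5 = 9.4444.

q_1* = 9.4444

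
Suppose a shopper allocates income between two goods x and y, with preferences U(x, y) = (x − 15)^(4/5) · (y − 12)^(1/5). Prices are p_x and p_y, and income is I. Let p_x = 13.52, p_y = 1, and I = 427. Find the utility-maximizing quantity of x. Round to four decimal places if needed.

x* = 27.5562

After buying the subsistence bundle (15, 12), a share 0.8 of the remaining income goes to x: x* = 15 + 0.8·(I − 15p_x − 12p_y)/p_x.
Discretionary income = 427 − 15·13.52 − 12·1 = 212.2; x* = 15 + 0.8·212.2/13.52 = 27.5562.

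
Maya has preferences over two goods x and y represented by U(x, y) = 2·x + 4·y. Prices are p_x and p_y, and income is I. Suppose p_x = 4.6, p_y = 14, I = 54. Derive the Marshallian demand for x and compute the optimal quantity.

Numerically: x* = 11.7391, y* = 0.

x* = 11.7391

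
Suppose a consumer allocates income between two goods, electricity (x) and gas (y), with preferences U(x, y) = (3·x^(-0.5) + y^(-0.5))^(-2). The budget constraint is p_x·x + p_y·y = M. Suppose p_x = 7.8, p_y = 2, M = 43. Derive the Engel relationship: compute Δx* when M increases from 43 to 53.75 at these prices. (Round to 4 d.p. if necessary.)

Δx* = 1.0558

From the CES first-order condition, 3·(y/x)^(1.5) = p_x/p_y.
Solve for the ratio: y/x = [(1/3)·p_x/p_y]^(2/3).
Substitute y = (y/x)·x into the budget: x* = M/(p_x + p_y·(y/x)).
Numerically y/x = 1.191138, so x* = 43/(7.8 + 2·1.191138) = 4.223.
At M' = 53.75: x* = 5.2788. Change: 5.2788 − 4.223 = 1.0558.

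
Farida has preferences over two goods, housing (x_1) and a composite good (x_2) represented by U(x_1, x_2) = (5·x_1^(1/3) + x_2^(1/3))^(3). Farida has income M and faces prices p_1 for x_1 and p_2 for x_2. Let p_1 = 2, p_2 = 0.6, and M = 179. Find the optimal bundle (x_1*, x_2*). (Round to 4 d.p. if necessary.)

With the ratio pinned down, the budget gives x_1* = M/(p_1 + p_2·(x_2/x_1)) and x_2* = (x_2/x_1)·x_1*.
Numerically x_2/x_1 = 0.544331, so x_1* = 179/(2 + 0.6·0.544331) = 76.9363 and x_2* = 0.544331·76.9363 = 41.8788.

x_1* = 76.9363, x_2* = 41.8788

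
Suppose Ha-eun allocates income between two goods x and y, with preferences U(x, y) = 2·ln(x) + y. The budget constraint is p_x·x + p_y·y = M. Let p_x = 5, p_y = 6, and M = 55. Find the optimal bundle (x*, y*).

MU_x = 2/x, MU_y = 1. Tangency: 2/x = p_x/p_y.
So x*(p_x,p_y) = 2·p_y/p_x, independent of income; and y* = (M − 2·p_y)/p_y.
At the given prices: x* = 2·6/5 = 2.4, and y* = 7.1667.

x* = 2.4, y* = 7.1667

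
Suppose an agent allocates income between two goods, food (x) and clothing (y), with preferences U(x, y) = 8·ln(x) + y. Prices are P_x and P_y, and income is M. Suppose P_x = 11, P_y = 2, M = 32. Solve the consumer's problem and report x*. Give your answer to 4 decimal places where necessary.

MU_x = 8/x, MU_y = 1. Tangency: 8/x = P_x/P_y.
So x*(P_x,P_y) = 8·P_y/P_x, independent of income; and y* = (M − 8·P_y)/P_y.
At the given prices: x* = 8·2/11 = 1.4545.

x* = 1.4545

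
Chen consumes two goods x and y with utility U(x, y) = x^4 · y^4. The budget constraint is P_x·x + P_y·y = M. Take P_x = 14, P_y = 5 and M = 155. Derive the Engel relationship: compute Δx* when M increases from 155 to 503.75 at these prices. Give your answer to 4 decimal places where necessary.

Tangency: MRS = y/x = P_x/P_y.
Rearranging, P_y·y = P_x·x. Substituting into the budget gives P_x·x·(1 + 1) = M.
Demand: x*(P_x,P_y,M) = 0.5·M/P_x and y* = 0.5·M/P_y.
At P_x=14, P_y=5, M=155: x* = 0.5·155/14 = 5.5357.
At M' = 503.75: x* = 17.9911. Change: 17.9911 − 5.5357 = 12.4554.

Δx* = 12.4554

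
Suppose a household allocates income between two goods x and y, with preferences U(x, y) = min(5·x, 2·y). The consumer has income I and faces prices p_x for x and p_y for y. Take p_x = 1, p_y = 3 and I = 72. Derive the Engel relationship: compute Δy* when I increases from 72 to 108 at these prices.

With perfect complements, no substitution: consume in ratio x:y = 2:5.
Budget: p_x·x + p_y·(5/2)·x = I, so (2·p_x + 5·p_y)·x = 2·I.
Demand: x*(p_x,p_y,I) = 2·I/(2·p_x + 5·p_y), y* = 5·I/(2·p_x + 5·p_y).
Here 2·1 + 5·3 = 17, giving y* = 21.1765.
At I' = 108: y* = 31.7647. Change: 31.7647 − 21.1765 = 10.5882.

Δy* = 10.5882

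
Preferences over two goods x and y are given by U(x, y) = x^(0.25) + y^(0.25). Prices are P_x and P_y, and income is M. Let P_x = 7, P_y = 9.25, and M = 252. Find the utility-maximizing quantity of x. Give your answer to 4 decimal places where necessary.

x* = 18.8355

MRS = MU_x/MU_y = (y/x)^(0.75). Set equal to P_x/P_y.
Hence y/x = (P_x/P_y)^(1/(0.75)), i.e. raised to the 4/3 power.
Substitute y = (y/x)·x into the budget: x* = M/(P_x + P_y·(y/x)).
Numerically y/x = 0.689618, so x* = 252/(7 + 9.25·0.689618) = 18.8355.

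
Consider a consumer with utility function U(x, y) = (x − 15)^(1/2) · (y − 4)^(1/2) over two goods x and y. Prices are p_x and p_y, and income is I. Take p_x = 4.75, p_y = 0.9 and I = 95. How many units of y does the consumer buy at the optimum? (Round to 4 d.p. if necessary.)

This is Cobb-Douglas in (x−15, y−4): tangency gives 0.5·p_y·(y−4) = 0.5·p_x·(x−15).
Substituting into the budget: x* = 15 + 0.5·(I − 15·p_x − 4·p_y)/p_x, and y* = 4 + 0.5·(…)/p_y.
Discretionary income = 95 − 15·4.75 − 4·0.9 = 20.15; y* = 4 + 0.5·20.15/0.9 = 15.1944.

y* = 15.1944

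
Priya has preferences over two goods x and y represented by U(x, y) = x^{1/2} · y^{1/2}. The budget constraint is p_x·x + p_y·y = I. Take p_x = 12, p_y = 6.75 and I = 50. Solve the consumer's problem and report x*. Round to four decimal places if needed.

x* = 2.0833

MU_x/MU_y = (0.5·y)/(0.5·x); tangency sets this equal to p_x/p_y.
So 0.5·p_y·y = 0.5·p_x·x; combined with the budget, a share 0.5 of income goes to x.
Demand: x*(p_x,p_y,I) = 0.5·I/p_x and y* = 0.5·I/p_y.
At p_x=12, p_y=6.75, I=50: x* = 0.5·50/12 = 2.0833.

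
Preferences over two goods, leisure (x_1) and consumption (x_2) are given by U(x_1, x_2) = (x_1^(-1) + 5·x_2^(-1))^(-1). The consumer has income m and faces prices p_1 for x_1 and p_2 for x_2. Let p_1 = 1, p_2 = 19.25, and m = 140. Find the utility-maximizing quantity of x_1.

From the CES first-order condition, (1/5)·(x_2/x_1)^(2) = p_1/p_2.
Solve for the ratio: x_2/x_1 = [5·p_1/p_2]^(0.5).
Substitute x_2 = (x_2/x_1)·x_1 into the budget: x_1* = m/(p_1 + p_2·(x_2/x_1)).
Numerically x_2/x_1 = 0.509647, so x_1* = 140/(1 + 19.25·0.509647) = 12.9501.

x_1* = 12.9501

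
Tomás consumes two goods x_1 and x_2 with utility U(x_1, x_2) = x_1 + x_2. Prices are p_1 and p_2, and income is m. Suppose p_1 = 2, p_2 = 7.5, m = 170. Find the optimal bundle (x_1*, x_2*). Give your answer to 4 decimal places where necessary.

Linear utility — the consumer picks whichever good has higher MU/price: 1/2 = 0.5 vs 1/7.5 = 0.1333.
x_1 gives more utility per dollar, so spend all income on x_1: x_1* = m/p_1, x_2* = 0.
Numerically: x_1* = 85, x_2* = 0.

x_1* = 85, x_2* = 0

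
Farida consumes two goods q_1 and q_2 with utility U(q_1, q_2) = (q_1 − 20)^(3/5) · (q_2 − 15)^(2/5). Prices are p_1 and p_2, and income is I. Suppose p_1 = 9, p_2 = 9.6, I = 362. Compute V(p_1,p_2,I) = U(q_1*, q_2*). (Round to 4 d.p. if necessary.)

V = 2.0992

After buying the subsistence bundle (20, 15), a share 0.6 of the remaining income goes to q_1: q_1* = 20 + 0.6·(I − 20p_1 − 15p_2)/p_1.
Discretionary income = 362 − 20·9 − 15·9.6 = 38; q_1* = 20 + 0.6·38/9 = 22.5333; q_2* = 15 + 0.4·38/9.6 = 16.5833.
Utility at the optimum: U(22.5333, 16.5833) = 2.0992.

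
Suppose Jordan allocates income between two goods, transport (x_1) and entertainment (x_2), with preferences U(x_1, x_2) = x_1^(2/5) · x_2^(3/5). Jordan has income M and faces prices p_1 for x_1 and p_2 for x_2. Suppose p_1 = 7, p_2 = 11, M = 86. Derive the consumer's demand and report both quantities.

Demand: x_1*(p_1,p_2,M) = 0.4·M/p_1 and x_2* = 0.6·M/p_2.
At p_1=7, p_2=11, M=86: x_1* = 0.4·86/7 = 4.9143, x_2* = 4.6909.

x_1* = 4.9143, x_2* = 4.6909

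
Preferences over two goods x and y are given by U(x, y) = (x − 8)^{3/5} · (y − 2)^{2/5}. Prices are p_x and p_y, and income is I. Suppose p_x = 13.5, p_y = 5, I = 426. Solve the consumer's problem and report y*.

y* = 26.64

Let x' = x−8, y' = y−2. MRS = (3/2)·y'/x' = p_x/p_y.
Substituting into the budget: x* = 8 + 0.6·(I − 8·p_x − 2·p_y)/p_x, and y* = 2 + 0.4·(…)/p_y.
Discretionary income = 426 − 8·13.5 − 2·5 = 308; y* = 2 + 0.4·308/5 = 26.64.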